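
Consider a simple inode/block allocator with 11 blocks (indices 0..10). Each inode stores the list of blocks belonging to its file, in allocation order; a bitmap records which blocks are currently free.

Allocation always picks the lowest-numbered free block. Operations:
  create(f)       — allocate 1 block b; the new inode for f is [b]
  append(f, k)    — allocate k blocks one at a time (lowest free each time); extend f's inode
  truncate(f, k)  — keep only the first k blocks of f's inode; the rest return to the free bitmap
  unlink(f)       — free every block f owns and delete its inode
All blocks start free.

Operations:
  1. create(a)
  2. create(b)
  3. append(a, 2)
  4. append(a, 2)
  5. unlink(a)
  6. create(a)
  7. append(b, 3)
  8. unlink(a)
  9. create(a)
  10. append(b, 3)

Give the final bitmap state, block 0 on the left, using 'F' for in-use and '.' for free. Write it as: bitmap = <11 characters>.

bitmap = FFFFFFFF...

after create(a) → a:[0]  free=[F..........]
after create(b) → a:[0], b:[1]  free=[FF.........]
after append(a, 2) → a:[0, 2, 3], b:[1]  free=[FFFF.......]
after append(a, 2) → a:[0, 2, 3, 4, 5], b:[1]  free=[FFFFFF.....]
after unlink(a) → b:[1]  free=[.F.........]
after create(a) → a:[0], b:[1]  free=[FF.........]
after append(b, 3) → a:[0], b:[1, 2, 3, 4]  free=[FFFFF......]
after unlink(a) → b:[1, 2, 3, 4]  free=[.FFFF......]
after create(a) → a:[0], b:[1, 2, 3, 4]  free=[FFFFF......]
after append(b, 3) → a:[0], b:[1, 2, 3, 4, 5, 6, 7]  free=[FFFFFFFF...]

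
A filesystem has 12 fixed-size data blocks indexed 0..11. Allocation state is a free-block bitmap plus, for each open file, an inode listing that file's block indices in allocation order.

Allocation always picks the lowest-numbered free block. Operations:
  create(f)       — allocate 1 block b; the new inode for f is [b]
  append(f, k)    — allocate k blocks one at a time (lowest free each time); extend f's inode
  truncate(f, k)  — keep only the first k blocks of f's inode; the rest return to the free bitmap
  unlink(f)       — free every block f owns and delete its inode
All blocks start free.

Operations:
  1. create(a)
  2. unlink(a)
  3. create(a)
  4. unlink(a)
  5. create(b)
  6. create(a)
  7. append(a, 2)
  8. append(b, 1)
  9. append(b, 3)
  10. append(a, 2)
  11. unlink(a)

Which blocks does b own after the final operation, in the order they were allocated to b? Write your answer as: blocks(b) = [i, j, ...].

blocks(b) = [0, 4, 5, 6, 7]

after create(a) → a:[0]  free=[F...........]
after unlink(a) →   free=[............]
after create(a) → a:[0]  free=[F...........]
after unlink(a) →   free=[............]
after create(b) → b:[0]  free=[F...........]
after create(a) → a:[1], b:[0]  free=[FF..........]
after append(a, 2) → a:[1, 2, 3], b:[0]  free=[FFFF........]
after append(b, 1) → a:[1, 2, 3], b:[0, 4]  free=[FFFFF.......]
after append(b, 3) → a:[1, 2, 3], b:[0, 4, 5, 6, 7]  free=[FFFFFFFF....]
after append(a, 2) → a:[1, 2, 3, 8, 9], b:[0, 4, 5, 6, 7]  free=[FFFFFFFFFF..]
after unlink(a) → b:[0, 4, 5, 6, 7]  free=[F...FFFF....]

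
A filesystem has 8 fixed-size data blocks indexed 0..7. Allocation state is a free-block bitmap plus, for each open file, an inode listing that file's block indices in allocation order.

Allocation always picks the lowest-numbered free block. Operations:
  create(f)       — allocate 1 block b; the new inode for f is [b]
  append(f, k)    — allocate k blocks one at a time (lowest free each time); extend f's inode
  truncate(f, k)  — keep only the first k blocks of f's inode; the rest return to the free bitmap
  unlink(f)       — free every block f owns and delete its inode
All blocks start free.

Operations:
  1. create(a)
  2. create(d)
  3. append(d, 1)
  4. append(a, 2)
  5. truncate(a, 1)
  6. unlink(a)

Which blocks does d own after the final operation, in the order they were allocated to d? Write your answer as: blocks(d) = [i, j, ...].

[1] create(a) — a=0 (map F.......)
[2] create(d) — a=0 d=1 (map FF......)
[3] append(d, 1) — a=0 d=1,2 (map FFF.....)
[4] append(a, 2) — a=0,3,4 d=1,2 (map FFFFF...)
[5] truncate(a, 1) — a=0 d=1,2 (map FFF.....)
[6] unlink(a) — d=1,2 (map .FF.....)

blocks(d) = [1, 2]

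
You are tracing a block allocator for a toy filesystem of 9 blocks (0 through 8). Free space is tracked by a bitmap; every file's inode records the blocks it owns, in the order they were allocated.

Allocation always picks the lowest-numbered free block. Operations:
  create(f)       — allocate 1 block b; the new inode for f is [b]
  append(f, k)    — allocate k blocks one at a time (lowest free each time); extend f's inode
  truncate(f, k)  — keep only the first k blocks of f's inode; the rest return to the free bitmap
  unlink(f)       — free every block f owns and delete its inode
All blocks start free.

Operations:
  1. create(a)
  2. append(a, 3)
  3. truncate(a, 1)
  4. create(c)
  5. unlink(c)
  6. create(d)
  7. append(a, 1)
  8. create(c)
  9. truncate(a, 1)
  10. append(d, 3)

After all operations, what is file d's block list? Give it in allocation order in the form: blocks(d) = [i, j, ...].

create(a): bitmap=F........ | a=[0]
append(a, 3): bitmap=FFFF..... | a=[0, 1, 2, 3]
truncate(a, 1): bitmap=F........ | a=[0]
create(c): bitmap=FF....... | a=[0] c=[1]
unlink(c): bitmap=F........ | a=[0]
create(d): bitmap=FF....... | a=[0] d=[1]
append(a, 1): bitmap=FFF...... | a=[0, 2] d=[1]
create(c): bitmap=FFFF..... | a=[0, 2] c=[3] d=[1]
truncate(a, 1): bitmap=FF.F..... | a=[0] c=[3] d=[1]
append(d, 3): bitmap=FFFFFF... | a=[0] c=[3] d=[1, 2, 4, 5]

blocks(d) = [1, 2, 4, 5]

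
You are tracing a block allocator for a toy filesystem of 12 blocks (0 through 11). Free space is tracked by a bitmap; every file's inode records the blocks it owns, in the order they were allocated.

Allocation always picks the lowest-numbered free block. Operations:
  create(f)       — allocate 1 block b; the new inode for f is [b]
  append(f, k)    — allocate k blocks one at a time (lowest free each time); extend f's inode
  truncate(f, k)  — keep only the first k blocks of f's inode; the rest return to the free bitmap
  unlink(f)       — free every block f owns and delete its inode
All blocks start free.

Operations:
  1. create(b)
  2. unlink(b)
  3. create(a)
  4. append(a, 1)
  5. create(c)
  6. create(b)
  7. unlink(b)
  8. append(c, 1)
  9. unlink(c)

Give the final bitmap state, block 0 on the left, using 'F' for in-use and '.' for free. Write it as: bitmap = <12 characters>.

bitmap = FF..........

after create(b) → b:[0]  free=[F...........]
after unlink(b) →   free=[............]
after create(a) → a:[0]  free=[F...........]
after append(a, 1) → a:[0, 1]  free=[FF..........]
after create(c) → a:[0, 1], c:[2]  free=[FFF.........]
after create(b) → a:[0, 1], b:[3], c:[2]  free=[FFFF........]
after unlink(b) → a:[0, 1], c:[2]  free=[FFF.........]
after append(c, 1) → a:[0, 1], c:[2, 3]  free=[FFFF........]
after unlink(c) → a:[0, 1]  free=[FF..........]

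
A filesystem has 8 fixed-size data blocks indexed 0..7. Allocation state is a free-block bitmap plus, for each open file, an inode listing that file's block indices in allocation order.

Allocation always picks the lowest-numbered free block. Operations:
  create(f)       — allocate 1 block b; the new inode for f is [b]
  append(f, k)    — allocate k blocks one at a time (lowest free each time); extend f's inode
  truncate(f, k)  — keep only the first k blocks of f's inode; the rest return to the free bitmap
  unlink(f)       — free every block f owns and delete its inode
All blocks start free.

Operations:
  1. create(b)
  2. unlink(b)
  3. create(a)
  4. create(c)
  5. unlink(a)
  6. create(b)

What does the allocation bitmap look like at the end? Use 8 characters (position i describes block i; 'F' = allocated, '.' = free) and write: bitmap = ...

bitmap = FF......

  1. create(b)  ⇒  F.......  {b→[0]}
  2. unlink(b)  ⇒  ........  {}
  3. create(a)  ⇒  F.......  {a→[0]}
  4. create(c)  ⇒  FF......  {a→[0]; c→[1]}
  5. unlink(a)  ⇒  .F......  {c→[1]}
  6. create(b)  ⇒  FF......  {b→[0]; c→[1]}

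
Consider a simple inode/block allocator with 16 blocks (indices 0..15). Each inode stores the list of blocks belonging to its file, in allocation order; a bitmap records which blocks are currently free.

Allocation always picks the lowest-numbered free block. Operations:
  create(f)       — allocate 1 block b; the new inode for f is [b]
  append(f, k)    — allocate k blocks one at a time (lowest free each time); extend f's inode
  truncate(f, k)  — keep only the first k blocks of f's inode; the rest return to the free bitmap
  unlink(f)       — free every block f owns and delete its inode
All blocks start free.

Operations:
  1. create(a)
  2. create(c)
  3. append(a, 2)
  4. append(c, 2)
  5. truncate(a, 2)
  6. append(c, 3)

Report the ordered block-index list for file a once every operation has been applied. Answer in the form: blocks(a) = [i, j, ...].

blocks(a) = [0, 2]

create(a): bitmap=F............... | a=[0]
create(c): bitmap=FF.............. | a=[0] c=[1]
append(a, 2): bitmap=FFFF............ | a=[0, 2, 3] c=[1]
append(c, 2): bitmap=FFFFFF.......... | a=[0, 2, 3] c=[1, 4, 5]
truncate(a, 2): bitmap=FFF.FF.......... | a=[0, 2] c=[1, 4, 5]
append(c, 3): bitmap=FFFFFFFF........ | a=[0, 2] c=[1, 4, 5, 3, 6, 7]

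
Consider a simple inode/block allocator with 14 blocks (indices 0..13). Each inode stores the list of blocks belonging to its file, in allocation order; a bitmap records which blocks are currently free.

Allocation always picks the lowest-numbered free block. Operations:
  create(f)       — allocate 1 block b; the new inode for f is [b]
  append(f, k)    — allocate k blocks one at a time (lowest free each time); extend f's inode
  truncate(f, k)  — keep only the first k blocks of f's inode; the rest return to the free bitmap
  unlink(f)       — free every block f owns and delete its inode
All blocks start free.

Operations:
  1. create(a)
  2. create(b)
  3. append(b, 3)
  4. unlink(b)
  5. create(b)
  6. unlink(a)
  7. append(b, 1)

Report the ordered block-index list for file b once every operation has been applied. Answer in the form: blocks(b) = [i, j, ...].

blocks(b) = [1, 0]

[1] create(a) — a=0 (map F.............)
[2] create(b) — a=0 b=1 (map FF............)
[3] append(b, 3) — a=0 b=1,2,3,4 (map FFFFF.........)
[4] unlink(b) — a=0 (map F.............)
[5] create(b) — a=0 b=1 (map FF............)
[6] unlink(a) — b=1 (map .F............)
[7] append(b, 1) — b=1,0 (map FF............)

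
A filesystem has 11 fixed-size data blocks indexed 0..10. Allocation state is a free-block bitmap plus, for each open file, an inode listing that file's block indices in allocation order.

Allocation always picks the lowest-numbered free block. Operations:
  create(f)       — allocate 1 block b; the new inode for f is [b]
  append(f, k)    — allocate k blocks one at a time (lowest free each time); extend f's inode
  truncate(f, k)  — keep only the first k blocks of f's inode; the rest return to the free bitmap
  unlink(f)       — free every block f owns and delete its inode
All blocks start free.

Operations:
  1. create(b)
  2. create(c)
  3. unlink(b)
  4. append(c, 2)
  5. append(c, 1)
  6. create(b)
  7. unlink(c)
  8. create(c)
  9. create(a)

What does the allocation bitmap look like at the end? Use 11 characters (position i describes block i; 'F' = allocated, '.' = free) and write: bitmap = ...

bitmap = FF..F......

after create(b) → b:[0]  free=[F..........]
after create(c) → b:[0], c:[1]  free=[FF.........]
after unlink(b) → c:[1]  free=[.F.........]
after append(c, 2) → c:[1, 0, 2]  free=[FFF........]
after append(c, 1) → c:[1, 0, 2, 3]  free=[FFFF.......]
after create(b) → b:[4], c:[1, 0, 2, 3]  free=[FFFFF......]
after unlink(c) → b:[4]  free=[....F......]
after create(c) → b:[4], c:[0]  free=[F...F......]
after create(a) → a:[1], b:[4], c:[0]  free=[FF..F......]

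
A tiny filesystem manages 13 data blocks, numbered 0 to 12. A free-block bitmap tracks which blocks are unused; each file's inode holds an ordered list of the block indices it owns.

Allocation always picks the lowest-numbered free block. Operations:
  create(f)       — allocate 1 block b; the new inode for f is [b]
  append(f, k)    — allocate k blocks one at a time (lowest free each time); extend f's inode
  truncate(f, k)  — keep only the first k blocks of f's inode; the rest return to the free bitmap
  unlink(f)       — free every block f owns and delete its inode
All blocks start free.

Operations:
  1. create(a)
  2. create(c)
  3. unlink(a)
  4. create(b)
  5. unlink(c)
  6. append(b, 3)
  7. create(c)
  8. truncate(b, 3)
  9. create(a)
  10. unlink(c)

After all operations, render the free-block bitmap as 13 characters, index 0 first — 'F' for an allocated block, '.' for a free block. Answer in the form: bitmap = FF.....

bitmap = FFFF.........

create(a): bitmap=F............ | a=[0]
create(c): bitmap=FF........... | a=[0] c=[1]
unlink(a): bitmap=.F........... | c=[1]
create(b): bitmap=FF........... | b=[0] c=[1]
unlink(c): bitmap=F............ | b=[0]
append(b, 3): bitmap=FFFF......... | b=[0, 1, 2, 3]
create(c): bitmap=FFFFF........ | b=[0, 1, 2, 3] c=[4]
truncate(b, 3): bitmap=FFF.F........ | b=[0, 1, 2] c=[4]
create(a): bitmap=FFFFF........ | a=[3] b=[0, 1, 2] c=[4]
unlink(c): bitmap=FFFF......... | a=[3] b=[0, 1, 2]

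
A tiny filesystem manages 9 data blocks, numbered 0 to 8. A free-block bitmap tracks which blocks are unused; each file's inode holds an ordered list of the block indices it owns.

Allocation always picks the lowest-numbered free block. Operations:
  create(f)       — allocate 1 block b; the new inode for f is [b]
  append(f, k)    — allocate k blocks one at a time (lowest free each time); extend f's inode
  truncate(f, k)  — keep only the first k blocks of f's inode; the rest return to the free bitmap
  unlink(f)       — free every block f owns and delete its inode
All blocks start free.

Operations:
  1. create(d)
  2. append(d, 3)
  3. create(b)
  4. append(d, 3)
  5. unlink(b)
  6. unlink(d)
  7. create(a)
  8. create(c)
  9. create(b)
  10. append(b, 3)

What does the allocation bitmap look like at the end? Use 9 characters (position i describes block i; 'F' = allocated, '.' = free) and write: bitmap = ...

  1. create(d)  ⇒  F........  {d→[0]}
  2. append(d, 3)  ⇒  FFFF.....  {d→[0, 1, 2, 3]}
  3. create(b)  ⇒  FFFFF....  {b→[4]; d→[0, 1, 2, 3]}
  4. append(d, 3)  ⇒  FFFFFFFF.  {b→[4]; d→[0, 1, 2, 3, 5, 6, 7]}
  5. unlink(b)  ⇒  FFFF.FFF.  {d→[0, 1, 2, 3, 5, 6, 7]}
  6. unlink(d)  ⇒  .........  {}
  7. create(a)  ⇒  F........  {a→[0]}
  8. create(c)  ⇒  FF.......  {a→[0]; c→[1]}
  9. create(b)  ⇒  FFF......  {a→[0]; b→[2]; c→[1]}
  10. append(b, 3)  ⇒  FFFFFF...  {a→[0]; b→[2, 3, 4, 5]; c→[1]}

bitmap = FFFFFF...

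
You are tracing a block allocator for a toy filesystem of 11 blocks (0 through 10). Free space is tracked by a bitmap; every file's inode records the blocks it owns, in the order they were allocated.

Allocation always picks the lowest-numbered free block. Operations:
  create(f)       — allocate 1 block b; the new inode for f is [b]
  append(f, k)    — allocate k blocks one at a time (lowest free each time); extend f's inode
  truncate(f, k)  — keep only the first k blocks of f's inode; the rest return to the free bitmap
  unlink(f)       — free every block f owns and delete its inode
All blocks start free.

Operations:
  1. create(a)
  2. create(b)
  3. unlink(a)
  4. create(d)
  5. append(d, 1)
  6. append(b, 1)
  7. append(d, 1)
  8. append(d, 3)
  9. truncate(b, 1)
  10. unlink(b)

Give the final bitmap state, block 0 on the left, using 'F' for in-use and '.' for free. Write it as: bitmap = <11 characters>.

after create(a) → a:[0]  free=[F..........]
after create(b) → a:[0], b:[1]  free=[FF.........]
after unlink(a) → b:[1]  free=[.F.........]
after create(d) → b:[1], d:[0]  free=[FF.........]
after append(d, 1) → b:[1], d:[0, 2]  free=[FFF........]
after append(b, 1) → b:[1, 3], d:[0, 2]  free=[FFFF.......]
after append(d, 1) → b:[1, 3], d:[0, 2, 4]  free=[FFFFF......]
after append(d, 3) → b:[1, 3], d:[0, 2, 4, 5, 6, 7]  free=[FFFFFFFF...]
after truncate(b, 1) → b:[1], d:[0, 2, 4, 5, 6, 7]  free=[FFF.FFFF...]
after unlink(b) → d:[0, 2, 4, 5, 6, 7]  free=[F.F.FFFF...]

bitmap = F.F.FFFF...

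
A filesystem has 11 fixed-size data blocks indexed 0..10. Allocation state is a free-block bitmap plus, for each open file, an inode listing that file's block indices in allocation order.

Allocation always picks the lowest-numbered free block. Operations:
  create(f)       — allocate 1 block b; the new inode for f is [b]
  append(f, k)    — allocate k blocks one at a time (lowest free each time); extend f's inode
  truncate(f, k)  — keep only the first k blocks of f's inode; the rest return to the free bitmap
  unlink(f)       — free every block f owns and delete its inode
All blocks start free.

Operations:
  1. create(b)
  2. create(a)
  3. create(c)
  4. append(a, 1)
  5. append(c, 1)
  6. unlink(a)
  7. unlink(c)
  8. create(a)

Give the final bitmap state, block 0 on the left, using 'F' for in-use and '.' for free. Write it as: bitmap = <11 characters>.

[1] create(b) — b=0 (map F..........)
[2] create(a) — a=1 b=0 (map FF.........)
[3] create(c) — a=1 b=0 c=2 (map FFF........)
[4] append(a, 1) — a=1,3 b=0 c=2 (map FFFF.......)
[5] append(c, 1) — a=1,3 b=0 c=2,4 (map FFFFF......)
[6] unlink(a) — b=0 c=2,4 (map F.F.F......)
[7] unlink(c) — b=0 (map F..........)
[8] create(a) — a=1 b=0 (map FF.........)

bitmap = FF.........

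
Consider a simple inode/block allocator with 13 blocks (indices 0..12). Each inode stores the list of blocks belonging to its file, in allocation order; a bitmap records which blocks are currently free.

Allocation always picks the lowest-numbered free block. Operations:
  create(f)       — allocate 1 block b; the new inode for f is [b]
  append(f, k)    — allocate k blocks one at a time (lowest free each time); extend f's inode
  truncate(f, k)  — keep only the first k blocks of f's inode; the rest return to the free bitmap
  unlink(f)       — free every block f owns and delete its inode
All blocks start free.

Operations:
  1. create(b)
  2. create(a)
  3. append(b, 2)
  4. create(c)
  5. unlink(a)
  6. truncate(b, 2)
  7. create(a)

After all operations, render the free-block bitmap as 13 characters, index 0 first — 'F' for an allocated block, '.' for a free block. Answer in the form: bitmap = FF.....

bitmap = FFF.F........

create(b): bitmap=F............ | b=[0]
create(a): bitmap=FF........... | a=[1] b=[0]
append(b, 2): bitmap=FFFF......... | a=[1] b=[0, 2, 3]
create(c): bitmap=FFFFF........ | a=[1] b=[0, 2, 3] c=[4]
unlink(a): bitmap=F.FFF........ | b=[0, 2, 3] c=[4]
truncate(b, 2): bitmap=F.F.F........ | b=[0, 2] c=[4]
create(a): bitmap=FFF.F........ | a=[1] b=[0, 2] c=[4]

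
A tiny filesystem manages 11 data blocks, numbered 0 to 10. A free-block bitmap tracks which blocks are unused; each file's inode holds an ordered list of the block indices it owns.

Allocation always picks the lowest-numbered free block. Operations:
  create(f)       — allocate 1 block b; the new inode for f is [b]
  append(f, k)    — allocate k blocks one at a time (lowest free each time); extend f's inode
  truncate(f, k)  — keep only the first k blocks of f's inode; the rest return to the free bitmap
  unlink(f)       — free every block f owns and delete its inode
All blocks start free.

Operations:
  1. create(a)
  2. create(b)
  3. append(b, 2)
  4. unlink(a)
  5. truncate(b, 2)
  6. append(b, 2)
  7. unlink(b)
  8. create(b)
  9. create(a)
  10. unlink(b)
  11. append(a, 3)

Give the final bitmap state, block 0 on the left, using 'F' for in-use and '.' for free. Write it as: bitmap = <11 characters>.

bitmap = FFFF.......

create(a): bitmap=F.......... | a=[0]
create(b): bitmap=FF......... | a=[0] b=[1]
append(b, 2): bitmap=FFFF....... | a=[0] b=[1, 2, 3]
unlink(a): bitmap=.FFF....... | b=[1, 2, 3]
truncate(b, 2): bitmap=.FF........ | b=[1, 2]
append(b, 2): bitmap=FFFF....... | b=[1, 2, 0, 3]
unlink(b): bitmap=........... | 
create(b): bitmap=F.......... | b=[0]
create(a): bitmap=FF......... | a=[1] b=[0]
unlink(b): bitmap=.F......... | a=[1]
append(a, 3): bitmap=FFFF....... | a=[1, 0, 2, 3]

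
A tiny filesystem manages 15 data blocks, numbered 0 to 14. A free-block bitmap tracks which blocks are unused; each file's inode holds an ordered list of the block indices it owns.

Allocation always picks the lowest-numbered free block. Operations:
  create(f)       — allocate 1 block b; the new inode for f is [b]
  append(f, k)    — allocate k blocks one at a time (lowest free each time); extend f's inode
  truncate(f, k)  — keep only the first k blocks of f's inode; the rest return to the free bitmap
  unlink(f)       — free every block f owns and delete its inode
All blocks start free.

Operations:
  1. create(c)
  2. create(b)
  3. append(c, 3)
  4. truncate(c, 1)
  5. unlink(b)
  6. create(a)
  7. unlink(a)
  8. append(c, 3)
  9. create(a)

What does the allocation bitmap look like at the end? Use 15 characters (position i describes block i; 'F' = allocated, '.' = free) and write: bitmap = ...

bitmap = FFFFF..........

create(c): bitmap=F.............. | c=[0]
create(b): bitmap=FF............. | b=[1] c=[0]
append(c, 3): bitmap=FFFFF.......... | b=[1] c=[0, 2, 3, 4]
truncate(c, 1): bitmap=FF............. | b=[1] c=[0]
unlink(b): bitmap=F.............. | c=[0]
create(a): bitmap=FF............. | a=[1] c=[0]
unlink(a): bitmap=F.............. | c=[0]
append(c, 3): bitmap=FFFF........... | c=[0, 1, 2, 3]
create(a): bitmap=FFFFF.......... | a=[4] c=[0, 1, 2, 3]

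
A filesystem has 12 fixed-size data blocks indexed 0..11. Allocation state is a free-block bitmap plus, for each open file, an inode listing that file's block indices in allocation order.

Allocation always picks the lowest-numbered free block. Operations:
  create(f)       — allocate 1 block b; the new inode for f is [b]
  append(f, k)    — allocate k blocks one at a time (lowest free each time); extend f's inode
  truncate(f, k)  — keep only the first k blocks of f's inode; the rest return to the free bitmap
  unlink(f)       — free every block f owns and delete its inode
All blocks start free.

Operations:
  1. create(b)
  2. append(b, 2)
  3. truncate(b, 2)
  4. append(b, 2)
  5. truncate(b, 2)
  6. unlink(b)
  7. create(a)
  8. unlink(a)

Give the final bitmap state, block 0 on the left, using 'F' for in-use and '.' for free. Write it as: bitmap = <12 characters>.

after create(b) → b:[0]  free=[F...........]
after append(b, 2) → b:[0, 1, 2]  free=[FFF.........]
after truncate(b, 2) → b:[0, 1]  free=[FF..........]
after append(b, 2) → b:[0, 1, 2, 3]  free=[FFFF........]
after truncate(b, 2) → b:[0, 1]  free=[FF..........]
after unlink(b) →   free=[............]
after create(a) → a:[0]  free=[F...........]
after unlink(a) →   free=[............]

bitmap = ............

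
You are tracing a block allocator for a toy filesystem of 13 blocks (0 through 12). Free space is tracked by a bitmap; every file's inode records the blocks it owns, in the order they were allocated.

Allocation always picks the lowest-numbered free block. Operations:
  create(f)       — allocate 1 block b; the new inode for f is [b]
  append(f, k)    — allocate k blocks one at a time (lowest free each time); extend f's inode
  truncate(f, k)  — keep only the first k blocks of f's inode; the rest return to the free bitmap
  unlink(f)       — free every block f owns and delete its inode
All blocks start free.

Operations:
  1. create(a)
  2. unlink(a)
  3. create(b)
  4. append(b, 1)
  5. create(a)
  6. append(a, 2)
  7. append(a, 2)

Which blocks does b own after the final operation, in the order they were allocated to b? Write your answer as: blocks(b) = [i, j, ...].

[1] create(a) — a=0 (map F............)
[2] unlink(a) —  (map .............)
[3] create(b) — b=0 (map F............)
[4] append(b, 1) — b=0,1 (map FF...........)
[5] create(a) — a=2 b=0,1 (map FFF..........)
[6] append(a, 2) — a=2,3,4 b=0,1 (map FFFFF........)
[7] append(a, 2) — a=2,3,4,5,6 b=0,1 (map FFFFFFF......)

blocks(b) = [0, 1]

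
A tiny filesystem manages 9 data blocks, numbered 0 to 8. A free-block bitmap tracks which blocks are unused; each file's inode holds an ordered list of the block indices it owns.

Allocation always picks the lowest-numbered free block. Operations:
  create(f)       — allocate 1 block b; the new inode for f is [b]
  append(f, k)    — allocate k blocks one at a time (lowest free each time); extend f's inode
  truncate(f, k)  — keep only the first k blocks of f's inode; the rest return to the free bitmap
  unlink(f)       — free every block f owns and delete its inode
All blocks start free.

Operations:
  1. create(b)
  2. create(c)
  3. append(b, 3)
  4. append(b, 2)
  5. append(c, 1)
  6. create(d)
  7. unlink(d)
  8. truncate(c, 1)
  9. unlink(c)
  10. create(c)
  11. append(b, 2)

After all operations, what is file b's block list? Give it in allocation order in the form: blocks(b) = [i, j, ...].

blocks(b) = [0, 2, 3, 4, 5, 6, 7, 8]

  1. create(b)  ⇒  F........  {b→[0]}
  2. create(c)  ⇒  FF.......  {b→[0]; c→[1]}
  3. append(b, 3)  ⇒  FFFFF....  {b→[0, 2, 3, 4]; c→[1]}
  4. append(b, 2)  ⇒  FFFFFFF..  {b→[0, 2, 3, 4, 5, 6]; c→[1]}
  5. append(c, 1)  ⇒  FFFFFFFF.  {b→[0, 2, 3, 4, 5, 6]; c→[1, 7]}
  6. create(d)  ⇒  FFFFFFFFF  {b→[0, 2, 3, 4, 5, 6]; c→[1, 7]; d→[8]}
  7. unlink(d)  ⇒  FFFFFFFF.  {b→[0, 2, 3, 4, 5, 6]; c→[1, 7]}
  8. truncate(c, 1)  ⇒  FFFFFFF..  {b→[0, 2, 3, 4, 5, 6]; c→[1]}
  9. unlink(c)  ⇒  F.FFFFF..  {b→[0, 2, 3, 4, 5, 6]}
  10. create(c)  ⇒  FFFFFFF..  {b→[0, 2, 3, 4, 5, 6]; c→[1]}
  11. append(b, 2)  ⇒  FFFFFFFFF  {b→[0, 2, 3, 4, 5, 6, 7, 8]; c→[1]}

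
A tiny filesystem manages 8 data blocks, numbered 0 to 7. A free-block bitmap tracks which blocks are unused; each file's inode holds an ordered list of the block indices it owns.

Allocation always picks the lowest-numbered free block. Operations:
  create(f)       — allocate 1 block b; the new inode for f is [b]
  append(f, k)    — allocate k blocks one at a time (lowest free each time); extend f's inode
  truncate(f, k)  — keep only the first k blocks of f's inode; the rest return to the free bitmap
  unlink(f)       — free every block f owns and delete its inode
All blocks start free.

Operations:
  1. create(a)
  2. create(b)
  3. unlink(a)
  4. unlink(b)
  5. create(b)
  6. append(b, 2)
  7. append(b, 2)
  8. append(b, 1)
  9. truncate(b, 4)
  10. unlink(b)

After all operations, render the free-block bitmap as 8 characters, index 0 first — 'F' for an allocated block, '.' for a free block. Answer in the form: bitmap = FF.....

bitmap = ........

create(a): bitmap=F....... | a=[0]
create(b): bitmap=FF...... | a=[0] b=[1]
unlink(a): bitmap=.F...... | b=[1]
unlink(b): bitmap=........ | 
create(b): bitmap=F....... | b=[0]
append(b, 2): bitmap=FFF..... | b=[0, 1, 2]
append(b, 2): bitmap=FFFFF... | b=[0, 1, 2, 3, 4]
append(b, 1): bitmap=FFFFFF.. | b=[0, 1, 2, 3, 4, 5]
truncate(b, 4): bitmap=FFFF.... | b=[0, 1, 2, 3]
unlink(b): bitmap=........ | 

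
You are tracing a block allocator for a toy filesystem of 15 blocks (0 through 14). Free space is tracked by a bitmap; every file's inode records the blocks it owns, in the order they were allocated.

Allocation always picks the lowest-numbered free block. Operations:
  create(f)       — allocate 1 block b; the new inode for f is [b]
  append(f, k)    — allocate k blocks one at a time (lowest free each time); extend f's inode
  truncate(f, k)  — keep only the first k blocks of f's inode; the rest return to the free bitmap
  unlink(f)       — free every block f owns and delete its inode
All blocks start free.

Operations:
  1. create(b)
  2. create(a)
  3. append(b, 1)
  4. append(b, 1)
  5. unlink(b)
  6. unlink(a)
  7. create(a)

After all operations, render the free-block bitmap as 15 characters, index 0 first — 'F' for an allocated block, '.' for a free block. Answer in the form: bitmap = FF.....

bitmap = F..............

[1] create(b) — b=0 (map F..............)
[2] create(a) — a=1 b=0 (map FF.............)
[3] append(b, 1) — a=1 b=0,2 (map FFF............)
[4] append(b, 1) — a=1 b=0,2,3 (map FFFF...........)
[5] unlink(b) — a=1 (map .F.............)
[6] unlink(a) —  (map ...............)
[7] create(a) — a=0 (map F..............)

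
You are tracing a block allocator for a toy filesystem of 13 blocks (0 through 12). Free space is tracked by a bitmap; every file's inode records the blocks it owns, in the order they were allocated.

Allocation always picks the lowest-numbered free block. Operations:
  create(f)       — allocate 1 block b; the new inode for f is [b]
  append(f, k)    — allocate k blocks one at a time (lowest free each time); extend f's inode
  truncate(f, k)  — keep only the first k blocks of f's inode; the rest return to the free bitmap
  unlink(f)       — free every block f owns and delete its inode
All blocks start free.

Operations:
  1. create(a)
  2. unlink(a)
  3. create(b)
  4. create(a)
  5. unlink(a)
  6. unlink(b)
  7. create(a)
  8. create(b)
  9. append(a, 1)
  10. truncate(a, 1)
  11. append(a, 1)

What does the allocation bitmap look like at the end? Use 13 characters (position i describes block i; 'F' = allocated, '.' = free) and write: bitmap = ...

bitmap = FFF..........

after create(a) → a:[0]  free=[F............]
after unlink(a) →   free=[.............]
after create(b) → b:[0]  free=[F............]
after create(a) → a:[1], b:[0]  free=[FF...........]
after unlink(a) → b:[0]  free=[F............]
after unlink(b) →   free=[.............]
after create(a) → a:[0]  free=[F............]
after create(b) → a:[0], b:[1]  free=[FF...........]
after append(a, 1) → a:[0, 2], b:[1]  free=[FFF..........]
after truncate(a, 1) → a:[0], b:[1]  free=[FF...........]
after append(a, 1) → a:[0, 2], b:[1]  free=[FFF..........]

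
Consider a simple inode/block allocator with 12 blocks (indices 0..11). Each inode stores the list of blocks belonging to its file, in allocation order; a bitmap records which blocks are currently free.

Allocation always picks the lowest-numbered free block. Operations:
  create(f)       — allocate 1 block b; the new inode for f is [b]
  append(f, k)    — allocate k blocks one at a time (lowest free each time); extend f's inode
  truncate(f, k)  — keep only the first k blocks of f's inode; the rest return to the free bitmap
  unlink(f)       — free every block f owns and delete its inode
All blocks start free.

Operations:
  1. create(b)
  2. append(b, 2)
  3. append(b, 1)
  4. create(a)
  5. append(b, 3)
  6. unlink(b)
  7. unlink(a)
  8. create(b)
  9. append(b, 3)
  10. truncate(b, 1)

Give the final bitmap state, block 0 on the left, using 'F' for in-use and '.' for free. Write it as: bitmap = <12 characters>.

create(b): bitmap=F........... | b=[0]
append(b, 2): bitmap=FFF......... | b=[0, 1, 2]
append(b, 1): bitmap=FFFF........ | b=[0, 1, 2, 3]
create(a): bitmap=FFFFF....... | a=[4] b=[0, 1, 2, 3]
append(b, 3): bitmap=FFFFFFFF.... | a=[4] b=[0, 1, 2, 3, 5, 6, 7]
unlink(b): bitmap=....F....... | a=[4]
unlink(a): bitmap=............ | 
create(b): bitmap=F........... | b=[0]
append(b, 3): bitmap=FFFF........ | b=[0, 1, 2, 3]
truncate(b, 1): bitmap=F........... | b=[0]

bitmap = F...........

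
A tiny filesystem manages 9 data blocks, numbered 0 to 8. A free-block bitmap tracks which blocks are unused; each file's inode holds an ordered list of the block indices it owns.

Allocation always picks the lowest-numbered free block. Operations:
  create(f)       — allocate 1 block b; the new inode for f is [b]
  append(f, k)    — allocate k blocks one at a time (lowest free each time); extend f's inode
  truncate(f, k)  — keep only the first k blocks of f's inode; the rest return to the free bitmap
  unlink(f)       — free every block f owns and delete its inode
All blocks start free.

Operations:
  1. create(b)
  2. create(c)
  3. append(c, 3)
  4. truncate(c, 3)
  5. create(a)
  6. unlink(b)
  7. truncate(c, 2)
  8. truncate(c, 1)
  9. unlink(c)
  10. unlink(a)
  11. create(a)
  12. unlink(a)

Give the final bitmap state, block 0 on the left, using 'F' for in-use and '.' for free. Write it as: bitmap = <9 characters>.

  1. create(b)  ⇒  F........  {b→[0]}
  2. create(c)  ⇒  FF.......  {b→[0]; c→[1]}
  3. append(c, 3)  ⇒  FFFFF....  {b→[0]; c→[1, 2, 3, 4]}
  4. truncate(c, 3)  ⇒  FFFF.....  {b→[0]; c→[1, 2, 3]}
  5. create(a)  ⇒  FFFFF....  {a→[4]; b→[0]; c→[1, 2, 3]}
  6. unlink(b)  ⇒  .FFFF....  {a→[4]; c→[1, 2, 3]}
  7. truncate(c, 2)  ⇒  .FF.F....  {a→[4]; c→[1, 2]}
  8. truncate(c, 1)  ⇒  .F..F....  {a→[4]; c→[1]}
  9. unlink(c)  ⇒  ....F....  {a→[4]}
  10. unlink(a)  ⇒  .........  {}
  11. create(a)  ⇒  F........  {a→[0]}
  12. unlink(a)  ⇒  .........  {}

bitmap = .........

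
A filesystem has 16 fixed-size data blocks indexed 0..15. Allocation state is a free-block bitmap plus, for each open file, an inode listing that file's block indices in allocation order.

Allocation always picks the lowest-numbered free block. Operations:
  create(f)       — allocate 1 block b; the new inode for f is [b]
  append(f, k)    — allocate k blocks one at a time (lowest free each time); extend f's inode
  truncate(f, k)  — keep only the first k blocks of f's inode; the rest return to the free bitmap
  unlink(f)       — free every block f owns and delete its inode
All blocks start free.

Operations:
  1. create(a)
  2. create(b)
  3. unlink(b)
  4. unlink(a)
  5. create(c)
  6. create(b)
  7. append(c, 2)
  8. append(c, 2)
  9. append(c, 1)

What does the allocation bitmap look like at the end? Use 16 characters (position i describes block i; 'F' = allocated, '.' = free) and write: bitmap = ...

bitmap = FFFFFFF.........

create(a): bitmap=F............... | a=[0]
create(b): bitmap=FF.............. | a=[0] b=[1]
unlink(b): bitmap=F............... | a=[0]
unlink(a): bitmap=................ | 
create(c): bitmap=F............... | c=[0]
create(b): bitmap=FF.............. | b=[1] c=[0]
append(c, 2): bitmap=FFFF............ | b=[1] c=[0, 2, 3]
append(c, 2): bitmap=FFFFFF.......... | b=[1] c=[0, 2, 3, 4, 5]
append(c, 1): bitmap=FFFFFFF......... | b=[1] c=[0, 2, 3, 4, 5, 6]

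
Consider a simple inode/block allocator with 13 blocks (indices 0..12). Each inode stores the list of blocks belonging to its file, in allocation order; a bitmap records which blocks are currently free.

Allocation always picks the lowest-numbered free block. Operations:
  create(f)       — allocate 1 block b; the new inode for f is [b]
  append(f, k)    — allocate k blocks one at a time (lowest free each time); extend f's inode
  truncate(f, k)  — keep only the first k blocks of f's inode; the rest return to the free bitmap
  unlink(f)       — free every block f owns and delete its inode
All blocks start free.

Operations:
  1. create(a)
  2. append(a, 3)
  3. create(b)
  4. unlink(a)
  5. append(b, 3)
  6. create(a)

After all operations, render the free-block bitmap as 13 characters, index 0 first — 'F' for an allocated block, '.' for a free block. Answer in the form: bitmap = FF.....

bitmap = FFFFF........

create(a): bitmap=F............ | a=[0]
append(a, 3): bitmap=FFFF......... | a=[0, 1, 2, 3]
create(b): bitmap=FFFFF........ | a=[0, 1, 2, 3] b=[4]
unlink(a): bitmap=....F........ | b=[4]
append(b, 3): bitmap=FFF.F........ | b=[4, 0, 1, 2]
create(a): bitmap=FFFFF........ | a=[3] b=[4, 0, 1, 2]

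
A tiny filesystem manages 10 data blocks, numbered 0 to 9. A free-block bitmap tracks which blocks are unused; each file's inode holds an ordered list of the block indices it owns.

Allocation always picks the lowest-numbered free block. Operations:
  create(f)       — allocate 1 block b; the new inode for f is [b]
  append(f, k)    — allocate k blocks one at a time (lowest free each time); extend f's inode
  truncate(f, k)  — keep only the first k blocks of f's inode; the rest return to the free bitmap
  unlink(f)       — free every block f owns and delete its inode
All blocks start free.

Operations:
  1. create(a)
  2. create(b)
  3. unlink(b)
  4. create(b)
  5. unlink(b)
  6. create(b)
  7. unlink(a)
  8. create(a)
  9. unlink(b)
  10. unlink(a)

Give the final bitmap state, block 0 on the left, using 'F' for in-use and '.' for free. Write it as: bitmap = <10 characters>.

bitmap = ..........

after create(a) → a:[0]  free=[F.........]
after create(b) → a:[0], b:[1]  free=[FF........]
after unlink(b) → a:[0]  free=[F.........]
after create(b) → a:[0], b:[1]  free=[FF........]
after unlink(b) → a:[0]  free=[F.........]
after create(b) → a:[0], b:[1]  free=[FF........]
after unlink(a) → b:[1]  free=[.F........]
after create(a) → a:[0], b:[1]  free=[FF........]
after unlink(b) → a:[0]  free=[F.........]
after unlink(a) →   free=[..........]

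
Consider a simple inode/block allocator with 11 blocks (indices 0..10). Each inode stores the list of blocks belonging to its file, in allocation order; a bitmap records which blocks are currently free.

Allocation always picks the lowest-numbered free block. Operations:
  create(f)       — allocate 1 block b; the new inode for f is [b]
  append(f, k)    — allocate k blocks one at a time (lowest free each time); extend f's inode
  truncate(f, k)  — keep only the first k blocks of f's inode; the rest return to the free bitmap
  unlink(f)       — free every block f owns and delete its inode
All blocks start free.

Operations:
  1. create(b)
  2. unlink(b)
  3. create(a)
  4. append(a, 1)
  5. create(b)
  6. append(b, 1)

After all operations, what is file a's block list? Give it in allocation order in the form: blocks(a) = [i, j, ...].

blocks(a) = [0, 1]

[1] create(b) — b=0 (map F..........)
[2] unlink(b) —  (map ...........)
[3] create(a) — a=0 (map F..........)
[4] append(a, 1) — a=0,1 (map FF.........)
[5] create(b) — a=0,1 b=2 (map FFF........)
[6] append(b, 1) — a=0,1 b=2,3 (map FFFF.......)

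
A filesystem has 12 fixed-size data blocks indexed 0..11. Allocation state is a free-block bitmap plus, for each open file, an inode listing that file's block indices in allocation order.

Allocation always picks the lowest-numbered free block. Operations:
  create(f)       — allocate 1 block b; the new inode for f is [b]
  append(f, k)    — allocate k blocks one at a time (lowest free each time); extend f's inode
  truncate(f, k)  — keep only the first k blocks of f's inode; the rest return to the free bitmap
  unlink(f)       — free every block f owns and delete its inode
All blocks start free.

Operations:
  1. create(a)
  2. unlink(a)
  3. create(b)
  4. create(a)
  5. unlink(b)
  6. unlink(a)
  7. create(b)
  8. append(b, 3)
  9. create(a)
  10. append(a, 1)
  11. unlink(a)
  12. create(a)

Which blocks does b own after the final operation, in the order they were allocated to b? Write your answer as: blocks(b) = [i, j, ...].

create(a): bitmap=F........... | a=[0]
unlink(a): bitmap=............ | 
create(b): bitmap=F........... | b=[0]
create(a): bitmap=FF.......... | a=[1] b=[0]
unlink(b): bitmap=.F.......... | a=[1]
unlink(a): bitmap=............ | 
create(b): bitmap=F........... | b=[0]
append(b, 3): bitmap=FFFF........ | b=[0, 1, 2, 3]
create(a): bitmap=FFFFF....... | a=[4] b=[0, 1, 2, 3]
append(a, 1): bitmap=FFFFFF...... | a=[4, 5] b=[0, 1, 2, 3]
unlink(a): bitmap=FFFF........ | b=[0, 1, 2, 3]
create(a): bitmap=FFFFF....... | a=[4] b=[0, 1, 2, 3]

blocks(b) = [0, 1, 2, 3]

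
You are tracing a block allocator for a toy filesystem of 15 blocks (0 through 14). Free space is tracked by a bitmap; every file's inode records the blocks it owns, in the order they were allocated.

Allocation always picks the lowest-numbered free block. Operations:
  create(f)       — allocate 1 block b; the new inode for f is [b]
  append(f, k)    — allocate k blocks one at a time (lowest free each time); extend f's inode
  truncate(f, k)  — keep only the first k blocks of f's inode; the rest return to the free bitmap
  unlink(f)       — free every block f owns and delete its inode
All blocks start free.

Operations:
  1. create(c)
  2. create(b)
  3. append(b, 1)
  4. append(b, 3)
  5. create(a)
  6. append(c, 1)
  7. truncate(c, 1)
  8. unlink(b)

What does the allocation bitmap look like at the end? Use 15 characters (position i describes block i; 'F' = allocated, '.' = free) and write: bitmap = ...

after create(c) → c:[0]  free=[F..............]
after create(b) → b:[1], c:[0]  free=[FF.............]
after append(b, 1) → b:[1, 2], c:[0]  free=[FFF............]
after append(b, 3) → b:[1, 2, 3, 4, 5], c:[0]  free=[FFFFFF.........]
after create(a) → a:[6], b:[1, 2, 3, 4, 5], c:[0]  free=[FFFFFFF........]
after append(c, 1) → a:[6], b:[1, 2, 3, 4, 5], c:[0, 7]  free=[FFFFFFFF.......]
after truncate(c, 1) → a:[6], b:[1, 2, 3, 4, 5], c:[0]  free=[FFFFFFF........]
after unlink(b) → a:[6], c:[0]  free=[F.....F........]

bitmap = F.....F........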